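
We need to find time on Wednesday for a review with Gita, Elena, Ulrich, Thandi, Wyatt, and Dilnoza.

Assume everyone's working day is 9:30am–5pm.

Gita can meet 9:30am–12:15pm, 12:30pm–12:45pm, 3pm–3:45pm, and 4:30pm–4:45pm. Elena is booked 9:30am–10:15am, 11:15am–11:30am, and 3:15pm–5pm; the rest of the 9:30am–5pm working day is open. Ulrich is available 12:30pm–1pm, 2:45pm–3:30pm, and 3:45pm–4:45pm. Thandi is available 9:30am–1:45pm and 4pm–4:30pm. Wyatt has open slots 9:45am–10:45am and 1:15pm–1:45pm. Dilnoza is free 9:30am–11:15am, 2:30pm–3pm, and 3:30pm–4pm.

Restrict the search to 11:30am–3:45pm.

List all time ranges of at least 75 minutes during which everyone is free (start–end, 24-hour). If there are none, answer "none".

Elena free within 09:30–17:00: 10:15–11:15, 11:30–15:15.
Gita ∩ Elena: 10:15–11:15, 11:30–12:15, 12:30–12:45, 15:00–15:15.
Gita ∩ Elena ∩ Ulrich: 12:30–12:45, 15:00–15:15.
Gita ∩ Elena ∩ Ulrich ∩ Thandi: 12:30–12:45.
Gita ∩ Elena ∩ Ulrich ∩ Thandi ∩ Wyatt: (none).
Gita ∩ Elena ∩ Ulrich ∩ Thandi ∩ Wyatt ∩ Dilnoza: (none).
Restricted to 11:30–15:45: (none).
Windows ≥ 75 min: (none).

none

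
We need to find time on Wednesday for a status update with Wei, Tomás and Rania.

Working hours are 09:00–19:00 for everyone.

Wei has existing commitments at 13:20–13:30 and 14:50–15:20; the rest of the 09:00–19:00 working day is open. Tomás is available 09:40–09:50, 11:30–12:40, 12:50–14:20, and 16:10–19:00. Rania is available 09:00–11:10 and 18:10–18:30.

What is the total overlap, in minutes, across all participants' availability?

Wei free within 09:00–19:00: 09:00–13:20, 13:30–14:50, 15:20–19:00.
Wei ∩ Tomás: 09:40–09:50, 11:30–12:40, 12:50–13:20, 13:30–14:20, 16:10–19:00.
Wei ∩ Tomás ∩ Rania: 09:40–09:50, 18:10–18:30.
Total common minutes: 10 + 20 = 30.

30 minutes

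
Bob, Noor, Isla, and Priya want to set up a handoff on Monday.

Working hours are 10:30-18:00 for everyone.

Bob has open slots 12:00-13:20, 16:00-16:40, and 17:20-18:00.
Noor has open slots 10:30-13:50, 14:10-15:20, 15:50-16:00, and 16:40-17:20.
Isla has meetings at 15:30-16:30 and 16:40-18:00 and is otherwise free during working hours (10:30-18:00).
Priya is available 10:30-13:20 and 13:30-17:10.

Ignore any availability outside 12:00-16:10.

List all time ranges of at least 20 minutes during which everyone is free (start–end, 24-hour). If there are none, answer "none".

Isla free within 10:30–18:00: 10:30–15:30, 16:30–16:40.
Bob ∩ Noor: 12:00–13:20.
Bob ∩ Noor ∩ Isla: 12:00–13:20.
Bob ∩ Noor ∩ Isla ∩ Priya: 12:00–13:20.
Restricted to 12:00–16:10: 12:00–13:20.
Windows ≥ 20 min: 12:00–13:20.

12:00–13:20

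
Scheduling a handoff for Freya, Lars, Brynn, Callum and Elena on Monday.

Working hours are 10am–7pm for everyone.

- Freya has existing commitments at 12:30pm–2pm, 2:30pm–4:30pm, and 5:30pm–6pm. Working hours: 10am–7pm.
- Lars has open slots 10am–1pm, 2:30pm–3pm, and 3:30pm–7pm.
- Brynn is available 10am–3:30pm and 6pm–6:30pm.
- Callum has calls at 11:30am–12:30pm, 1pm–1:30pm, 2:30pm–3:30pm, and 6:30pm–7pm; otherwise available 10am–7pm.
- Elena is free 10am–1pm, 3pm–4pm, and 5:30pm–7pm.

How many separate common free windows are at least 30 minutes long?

2

Freya free within 10:00–19:00: 10:00–12:30, 14:00–14:30, 16:30–17:30, 18:00–19:00.
Callum free within 10:00–19:00: 10:00–11:30, 12:30–13:00, 13:30–14:30, 15:30–18:30.
Freya ∩ Lars: 10:00–12:30, 16:30–17:30, 18:00–19:00.
Freya ∩ Lars ∩ Brynn: 10:00–12:30, 18:00–18:30.
Freya ∩ Lars ∩ Brynn ∩ Callum: 10:00–11:30, 18:00–18:30.
Freya ∩ Lars ∩ Brynn ∩ Callum ∩ Elena: 10:00–11:30, 18:00–18:30.
Windows ≥ 30 min: 10:00–11:30, 18:00–18:30.
That's 2 windows.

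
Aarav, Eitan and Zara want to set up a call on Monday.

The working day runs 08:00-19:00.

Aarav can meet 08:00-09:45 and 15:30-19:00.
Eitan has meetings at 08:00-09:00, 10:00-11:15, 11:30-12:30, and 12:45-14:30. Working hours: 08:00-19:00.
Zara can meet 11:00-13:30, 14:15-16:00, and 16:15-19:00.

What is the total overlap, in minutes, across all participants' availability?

Eitan free within 08:00–19:00: 09:00–10:00, 11:15–11:30, 12:30–12:45, 14:30–19:00.
Aarav ∩ Eitan: 09:00–09:45, 15:30–19:00.
Aarav ∩ Eitan ∩ Zara: 15:30–16:00, 16:15–19:00.
Total common minutes: 30 + 165 = 195.

195 minutes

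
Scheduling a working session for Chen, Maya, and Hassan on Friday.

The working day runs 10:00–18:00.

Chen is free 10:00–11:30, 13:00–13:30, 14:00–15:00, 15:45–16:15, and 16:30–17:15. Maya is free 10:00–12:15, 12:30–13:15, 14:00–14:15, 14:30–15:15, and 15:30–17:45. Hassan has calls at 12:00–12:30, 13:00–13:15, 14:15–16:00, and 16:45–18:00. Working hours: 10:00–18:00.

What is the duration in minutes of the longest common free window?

Hassan free within 10:00–18:00: 10:00–12:00, 12:30–13:00, 13:15–14:15, 16:00–16:45.
Chen ∩ Maya: 10:00–11:30, 13:00–13:15, 14:00–14:15, 14:30–15:00, 15:45–16:15, 16:30–17:15.
Chen ∩ Maya ∩ Hassan: 10:00–11:30, 14:00–14:15, 16:00–16:15, 16:30–16:45.
Common window lengths: 90, 15, 15, 15 min; longest is 90.

90 minutes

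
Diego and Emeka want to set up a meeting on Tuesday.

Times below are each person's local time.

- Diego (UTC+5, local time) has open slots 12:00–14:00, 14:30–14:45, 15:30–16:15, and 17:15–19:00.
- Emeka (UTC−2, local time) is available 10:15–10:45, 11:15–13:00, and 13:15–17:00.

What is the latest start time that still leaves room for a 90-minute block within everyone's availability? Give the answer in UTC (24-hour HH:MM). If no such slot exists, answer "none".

none

Diego → UTC: 07:00–09:00, 09:30–09:45, 10:30–11:15, 12:15–14:00.
Emeka → UTC: 12:15–12:45, 13:15–15:00, 15:15–19:00.
Diego ∩ Emeka: 12:15–12:45, 13:15–14:00.
Windows ≥ 90 min: (none).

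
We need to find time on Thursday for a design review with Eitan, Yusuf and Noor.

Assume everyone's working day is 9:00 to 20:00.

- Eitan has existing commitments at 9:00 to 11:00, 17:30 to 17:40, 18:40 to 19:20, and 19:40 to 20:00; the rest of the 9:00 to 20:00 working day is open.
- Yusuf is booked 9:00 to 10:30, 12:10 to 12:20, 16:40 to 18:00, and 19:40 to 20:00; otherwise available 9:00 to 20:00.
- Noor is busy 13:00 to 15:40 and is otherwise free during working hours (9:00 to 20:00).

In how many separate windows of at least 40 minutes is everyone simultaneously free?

4

Eitan free within 09:00–20:00: 11:00–17:30, 17:40–18:40, 19:20–19:40.
Yusuf free within 09:00–20:00: 10:30–12:10, 12:20–16:40, 18:00–19:40.
Noor free within 09:00–20:00: 09:00–13:00, 15:40–20:00.
Eitan ∩ Yusuf: 11:00–12:10, 12:20–16:40, 18:00–18:40, 19:20–19:40.
Eitan ∩ Yusuf ∩ Noor: 11:00–12:10, 12:20–13:00, 15:40–16:40, 18:00–18:40, 19:20–19:40.
Windows ≥ 40 min: 11:00–12:10, 12:20–13:00, 15:40–16:40, 18:00–18:40.
That's 4 windows.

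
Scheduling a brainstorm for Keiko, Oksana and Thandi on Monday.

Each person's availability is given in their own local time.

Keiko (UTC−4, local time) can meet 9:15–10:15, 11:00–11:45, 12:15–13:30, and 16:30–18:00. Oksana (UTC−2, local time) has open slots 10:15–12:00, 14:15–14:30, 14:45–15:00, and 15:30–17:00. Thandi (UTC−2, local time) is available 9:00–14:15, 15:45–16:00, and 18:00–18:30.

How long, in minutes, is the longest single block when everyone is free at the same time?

Keiko → UTC: 13:15–14:15, 15:00–15:45, 16:15–17:30, 20:30–22:00.
Oksana → UTC: 12:15–14:00, 16:15–16:30, 16:45–17:00, 17:30–19:00.
Thandi → UTC: 11:00–16:15, 17:45–18:00, 20:00–20:30.
Keiko ∩ Oksana: 13:15–14:00, 16:15–16:30, 16:45–17:00.
Keiko ∩ Oksana ∩ Thandi: 13:15–14:00.
Single common window of 45 minutes.

45 minutes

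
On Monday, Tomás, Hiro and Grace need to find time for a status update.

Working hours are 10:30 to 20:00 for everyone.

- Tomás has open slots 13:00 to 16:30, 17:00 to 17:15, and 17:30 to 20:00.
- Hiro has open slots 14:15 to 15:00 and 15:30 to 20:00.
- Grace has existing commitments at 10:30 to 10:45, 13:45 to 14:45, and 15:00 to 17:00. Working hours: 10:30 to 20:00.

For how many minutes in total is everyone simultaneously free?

180 minutes

Grace free within 10:30–20:00: 10:45–13:45, 14:45–15:00, 17:00–20:00.
Tomás ∩ Hiro: 14:15–15:00, 15:30–16:30, 17:00–17:15, 17:30–20:00.
Tomás ∩ Hiro ∩ Grace: 14:45–15:00, 17:00–17:15, 17:30–20:00.
Total common minutes: 15 + 15 + 150 = 180.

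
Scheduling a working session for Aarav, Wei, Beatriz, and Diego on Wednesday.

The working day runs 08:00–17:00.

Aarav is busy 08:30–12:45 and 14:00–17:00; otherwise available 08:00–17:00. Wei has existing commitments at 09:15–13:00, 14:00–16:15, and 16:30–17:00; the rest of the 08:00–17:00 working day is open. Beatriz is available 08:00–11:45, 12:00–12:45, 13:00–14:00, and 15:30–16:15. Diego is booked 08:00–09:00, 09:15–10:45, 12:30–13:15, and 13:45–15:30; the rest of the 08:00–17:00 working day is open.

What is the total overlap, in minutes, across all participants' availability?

30 minutes

Aarav free within 08:00–17:00: 08:00–08:30, 12:45–14:00.
Wei free within 08:00–17:00: 08:00–09:15, 13:00–14:00, 16:15–16:30.
Diego free within 08:00–17:00: 09:00–09:15, 10:45–12:30, 13:15–13:45, 15:30–17:00.
Aarav ∩ Wei: 08:00–08:30, 13:00–14:00.
Aarav ∩ Wei ∩ Beatriz: 08:00–08:30, 13:00–14:00.
Aarav ∩ Wei ∩ Beatriz ∩ Diego: 13:15–13:45.
Total common minutes: 30.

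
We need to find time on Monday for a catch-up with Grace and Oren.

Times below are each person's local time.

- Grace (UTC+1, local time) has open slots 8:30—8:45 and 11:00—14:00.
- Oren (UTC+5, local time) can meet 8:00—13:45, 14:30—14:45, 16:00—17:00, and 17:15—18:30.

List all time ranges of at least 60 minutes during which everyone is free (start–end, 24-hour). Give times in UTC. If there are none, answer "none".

Grace → UTC: 07:30–07:45, 10:00–13:00.
Oren → UTC: 03:00–08:45, 09:30–09:45, 11:00–12:00, 12:15–13:30.
Grace ∩ Oren: 07:30–07:45, 11:00–12:00, 12:15–13:00.
Windows ≥ 60 min: 11:00–12:00.

11:00–12:00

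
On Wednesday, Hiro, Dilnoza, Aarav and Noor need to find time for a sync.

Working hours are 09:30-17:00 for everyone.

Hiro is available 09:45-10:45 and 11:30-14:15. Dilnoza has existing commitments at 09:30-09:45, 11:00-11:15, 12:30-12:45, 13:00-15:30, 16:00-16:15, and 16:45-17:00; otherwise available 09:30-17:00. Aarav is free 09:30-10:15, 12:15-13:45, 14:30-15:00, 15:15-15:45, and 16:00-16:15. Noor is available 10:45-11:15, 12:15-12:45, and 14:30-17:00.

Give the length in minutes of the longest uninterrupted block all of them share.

15 minutes

Dilnoza free within 09:30–17:00: 09:45–11:00, 11:15–12:30, 12:45–13:00, 15:30–16:00, 16:15–16:45.
Hiro ∩ Dilnoza: 09:45–10:45, 11:30–12:30, 12:45–13:00.
Hiro ∩ Dilnoza ∩ Aarav: 09:45–10:15, 12:15–12:30, 12:45–13:00.
Hiro ∩ Dilnoza ∩ Aarav ∩ Noor: 12:15–12:30.
Single common window of 15 minutes.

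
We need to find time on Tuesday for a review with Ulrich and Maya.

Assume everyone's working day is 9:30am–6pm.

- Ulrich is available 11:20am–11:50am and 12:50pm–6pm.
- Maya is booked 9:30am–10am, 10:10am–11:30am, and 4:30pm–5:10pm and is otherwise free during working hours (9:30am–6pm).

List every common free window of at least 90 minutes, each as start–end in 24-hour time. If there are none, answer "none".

Maya free within 09:30–18:00: 10:00–10:10, 11:30–16:30, 17:10–18:00.
Ulrich ∩ Maya: 11:30–11:50, 12:50–16:30, 17:10–18:00.
Windows ≥ 90 min: 12:50–16:30.

12:50–16:30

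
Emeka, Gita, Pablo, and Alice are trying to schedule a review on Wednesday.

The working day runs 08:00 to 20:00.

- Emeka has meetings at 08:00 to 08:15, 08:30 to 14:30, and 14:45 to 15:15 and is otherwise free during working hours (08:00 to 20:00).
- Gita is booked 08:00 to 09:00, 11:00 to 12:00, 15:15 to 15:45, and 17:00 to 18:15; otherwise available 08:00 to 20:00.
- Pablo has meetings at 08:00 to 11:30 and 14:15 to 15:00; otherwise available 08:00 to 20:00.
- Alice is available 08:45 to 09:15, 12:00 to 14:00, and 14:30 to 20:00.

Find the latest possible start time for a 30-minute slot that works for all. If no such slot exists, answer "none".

19:30

Emeka free within 08:00–20:00: 08:15–08:30, 14:30–14:45, 15:15–20:00.
Gita free within 08:00–20:00: 09:00–11:00, 12:00–15:15, 15:45–17:00, 18:15–20:00.
Pablo free within 08:00–20:00: 11:30–14:15, 15:00–20:00.
Emeka ∩ Gita: 14:30–14:45, 15:45–17:00, 18:15–20:00.
Emeka ∩ Gita ∩ Pablo: 15:45–17:00, 18:15–20:00.
Emeka ∩ Gita ∩ Pablo ∩ Alice: 15:45–17:00, 18:15–20:00.
Windows ≥ 30 min: 15:45–17:00, 18:15–20:00.
Latest start in the last window 18:15–20:00 is 20:00 − 30 min = 19:30.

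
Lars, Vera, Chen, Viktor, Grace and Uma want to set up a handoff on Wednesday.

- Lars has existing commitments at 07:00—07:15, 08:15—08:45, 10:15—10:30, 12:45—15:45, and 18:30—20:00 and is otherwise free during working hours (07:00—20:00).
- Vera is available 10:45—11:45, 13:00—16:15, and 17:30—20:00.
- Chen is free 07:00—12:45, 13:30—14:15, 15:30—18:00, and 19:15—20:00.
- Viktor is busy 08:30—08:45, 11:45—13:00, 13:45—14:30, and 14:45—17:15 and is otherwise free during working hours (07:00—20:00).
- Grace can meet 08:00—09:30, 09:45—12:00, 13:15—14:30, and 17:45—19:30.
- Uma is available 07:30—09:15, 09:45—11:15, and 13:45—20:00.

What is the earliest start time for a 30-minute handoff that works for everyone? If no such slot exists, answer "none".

Lars free within 07:00–20:00: 07:15–08:15, 08:45–10:15, 10:30–12:45, 15:45–18:30.
Viktor free within 07:00–20:00: 07:00–08:30, 08:45–11:45, 13:00–13:45, 14:30–14:45, 17:15–20:00.
Lars ∩ Vera: 10:45–11:45, 15:45–16:15, 17:30–18:30.
Lars ∩ Vera ∩ Chen: 10:45–11:45, 15:45–16:15, 17:30–18:00.
Lars ∩ Vera ∩ Chen ∩ Viktor: 10:45–11:45, 17:30–18:00.
Lars ∩ Vera ∩ Chen ∩ Viktor ∩ Grace: 10:45–11:45, 17:45–18:00.
Lars ∩ Vera ∩ Chen ∩ Viktor ∩ Grace ∩ Uma: 10:45–11:15, 17:45–18:00.
Windows ≥ 30 min: 10:45–11:15.
Earliest such window starts at 10:45.

10:45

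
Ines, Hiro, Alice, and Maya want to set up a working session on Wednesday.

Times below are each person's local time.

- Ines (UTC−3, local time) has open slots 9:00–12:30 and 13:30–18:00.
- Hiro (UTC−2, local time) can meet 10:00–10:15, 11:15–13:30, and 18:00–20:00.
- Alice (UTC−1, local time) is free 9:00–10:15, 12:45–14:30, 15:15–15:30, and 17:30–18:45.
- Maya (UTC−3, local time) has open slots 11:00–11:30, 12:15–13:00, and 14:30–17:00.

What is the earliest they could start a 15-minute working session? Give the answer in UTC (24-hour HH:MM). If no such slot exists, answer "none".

14:00

Ines → UTC: 12:00–15:30, 16:30–21:00.
Hiro → UTC: 12:00–12:15, 13:15–15:30, 20:00–22:00.
Alice → UTC: 10:00–11:15, 13:45–15:30, 16:15–16:30, 18:30–19:45.
Maya → UTC: 14:00–14:30, 15:15–16:00, 17:30–20:00.
Ines ∩ Hiro: 12:00–12:15, 13:15–15:30, 20:00–21:00.
Ines ∩ Hiro ∩ Alice: 13:45–15:30.
Ines ∩ Hiro ∩ Alice ∩ Maya: 14:00–14:30, 15:15–15:30.
Windows ≥ 15 min: 14:00–14:30, 15:15–15:30.
Earliest such window starts at 14:00.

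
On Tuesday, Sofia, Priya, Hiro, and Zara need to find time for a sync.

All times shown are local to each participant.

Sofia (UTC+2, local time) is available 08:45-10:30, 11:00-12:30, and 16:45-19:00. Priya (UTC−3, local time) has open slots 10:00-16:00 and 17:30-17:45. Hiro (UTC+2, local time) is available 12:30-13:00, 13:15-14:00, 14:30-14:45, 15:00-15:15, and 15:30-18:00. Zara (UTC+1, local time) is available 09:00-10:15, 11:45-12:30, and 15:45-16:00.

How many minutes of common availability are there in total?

15 minutes

Sofia → UTC: 06:45–08:30, 09:00–10:30, 14:45–17:00.
Priya → UTC: 13:00–19:00, 20:30–20:45.
Hiro → UTC: 10:30–11:00, 11:15–12:00, 12:30–12:45, 13:00–13:15, 13:30–16:00.
Zara → UTC: 08:00–09:15, 10:45–11:30, 14:45–15:00.
Sofia ∩ Priya: 14:45–17:00.
Sofia ∩ Priya ∩ Hiro: 14:45–16:00.
Sofia ∩ Priya ∩ Hiro ∩ Zara: 14:45–15:00.
Total common minutes: 15.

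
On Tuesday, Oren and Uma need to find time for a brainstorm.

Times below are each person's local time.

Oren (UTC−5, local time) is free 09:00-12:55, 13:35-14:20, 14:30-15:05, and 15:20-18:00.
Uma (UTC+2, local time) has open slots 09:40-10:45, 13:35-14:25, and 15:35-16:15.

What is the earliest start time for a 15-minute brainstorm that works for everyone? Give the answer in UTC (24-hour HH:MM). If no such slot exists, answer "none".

Oren → UTC: 14:00–17:55, 18:35–19:20, 19:30–20:05, 20:20–23:00.
Uma → UTC: 07:40–08:45, 11:35–12:25, 13:35–14:15.
Oren ∩ Uma: 14:00–14:15.
Windows ≥ 15 min: 14:00–14:15.
Earliest such window starts at 14:00.

14:00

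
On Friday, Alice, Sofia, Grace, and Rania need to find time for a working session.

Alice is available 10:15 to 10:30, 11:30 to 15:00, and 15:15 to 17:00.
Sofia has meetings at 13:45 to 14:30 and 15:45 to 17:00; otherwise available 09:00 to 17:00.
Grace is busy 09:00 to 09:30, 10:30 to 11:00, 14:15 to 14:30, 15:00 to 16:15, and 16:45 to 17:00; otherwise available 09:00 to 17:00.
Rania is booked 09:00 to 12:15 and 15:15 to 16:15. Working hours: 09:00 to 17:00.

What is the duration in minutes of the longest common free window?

90 minutes

Sofia free within 09:00–17:00: 09:00–13:45, 14:30–15:45.
Grace free within 09:00–17:00: 09:30–10:30, 11:00–14:15, 14:30–15:00, 16:15–16:45.
Rania free within 09:00–17:00: 12:15–15:15, 16:15–17:00.
Alice ∩ Sofia: 10:15–10:30, 11:30–13:45, 14:30–15:00, 15:15–15:45.
Alice ∩ Sofia ∩ Grace: 10:15–10:30, 11:30–13:45, 14:30–15:00.
Alice ∩ Sofia ∩ Grace ∩ Rania: 12:15–13:45, 14:30–15:00.
Common window lengths: 90, 30 min; longest is 90.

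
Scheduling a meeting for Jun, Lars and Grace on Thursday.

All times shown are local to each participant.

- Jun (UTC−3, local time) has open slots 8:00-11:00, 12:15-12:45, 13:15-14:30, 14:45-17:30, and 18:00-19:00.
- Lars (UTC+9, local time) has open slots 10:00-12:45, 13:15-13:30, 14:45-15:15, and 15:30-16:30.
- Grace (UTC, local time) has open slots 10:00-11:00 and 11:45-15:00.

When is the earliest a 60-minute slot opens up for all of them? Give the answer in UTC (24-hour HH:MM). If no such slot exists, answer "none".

none

Jun → UTC: 11:00–14:00, 15:15–15:45, 16:15–17:30, 17:45–20:30, 21:00–22:00.
Lars → UTC: 01:00–03:45, 04:15–04:30, 05:45–06:15, 06:30–07:30.
Grace → UTC: 10:00–11:00, 11:45–15:00.
Jun ∩ Lars: (none).
Jun ∩ Lars ∩ Grace: (none).
Windows ≥ 60 min: (none).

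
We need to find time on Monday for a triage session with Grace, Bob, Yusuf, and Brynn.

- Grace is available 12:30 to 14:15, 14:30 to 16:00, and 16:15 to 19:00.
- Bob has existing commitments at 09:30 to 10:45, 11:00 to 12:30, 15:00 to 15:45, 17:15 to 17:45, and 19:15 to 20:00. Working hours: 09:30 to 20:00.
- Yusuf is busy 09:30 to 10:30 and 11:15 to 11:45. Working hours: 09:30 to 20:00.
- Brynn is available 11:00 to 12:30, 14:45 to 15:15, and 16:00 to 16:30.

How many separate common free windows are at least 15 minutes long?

Bob free within 09:30–20:00: 10:45–11:00, 12:30–15:00, 15:45–17:15, 17:45–19:15.
Yusuf free within 09:30–20:00: 10:30–11:15, 11:45–20:00.
Grace ∩ Bob: 12:30–14:15, 14:30–15:00, 15:45–16:00, 16:15–17:15, 17:45–19:00.
Grace ∩ Bob ∩ Yusuf: 12:30–14:15, 14:30–15:00, 15:45–16:00, 16:15–17:15, 17:45–19:00.
Grace ∩ Bob ∩ Yusuf ∩ Brynn: 14:45–15:00, 16:15–16:30.
Windows ≥ 15 min: 14:45–15:00, 16:15–16:30.
That's 2 windows.

2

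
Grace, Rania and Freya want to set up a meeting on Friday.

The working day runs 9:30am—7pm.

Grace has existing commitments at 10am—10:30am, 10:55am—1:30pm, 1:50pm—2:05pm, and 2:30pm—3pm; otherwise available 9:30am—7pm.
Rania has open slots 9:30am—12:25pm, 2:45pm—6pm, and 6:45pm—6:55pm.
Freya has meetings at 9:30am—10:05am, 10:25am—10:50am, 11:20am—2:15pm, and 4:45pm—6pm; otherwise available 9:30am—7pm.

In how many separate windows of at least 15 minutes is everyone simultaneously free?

Grace free within 09:30–19:00: 09:30–10:00, 10:30–10:55, 13:30–13:50, 14:05–14:30, 15:00–19:00.
Freya free within 09:30–19:00: 10:05–10:25, 10:50–11:20, 14:15–16:45, 18:00–19:00.
Grace ∩ Rania: 09:30–10:00, 10:30–10:55, 15:00–18:00, 18:45–18:55.
Grace ∩ Rania ∩ Freya: 10:50–10:55, 15:00–16:45, 18:45–18:55.
Windows ≥ 15 min: 15:00–16:45.
That's 1 window.

1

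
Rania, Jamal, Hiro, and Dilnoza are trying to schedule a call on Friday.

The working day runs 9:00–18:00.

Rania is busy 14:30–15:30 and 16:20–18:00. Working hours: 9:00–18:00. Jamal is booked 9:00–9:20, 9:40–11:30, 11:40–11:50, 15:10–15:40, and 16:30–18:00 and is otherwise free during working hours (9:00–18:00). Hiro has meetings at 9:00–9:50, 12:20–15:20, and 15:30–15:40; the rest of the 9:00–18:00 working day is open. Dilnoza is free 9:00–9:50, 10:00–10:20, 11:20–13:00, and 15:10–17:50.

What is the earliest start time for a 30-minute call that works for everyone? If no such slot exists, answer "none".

11:50

Rania free within 09:00–18:00: 09:00–14:30, 15:30–16:20.
Jamal free within 09:00–18:00: 09:20–09:40, 11:30–11:40, 11:50–15:10, 15:40–16:30.
Hiro free within 09:00–18:00: 09:50–12:20, 15:20–15:30, 15:40–18:00.
Rania ∩ Jamal: 09:20–09:40, 11:30–11:40, 11:50–14:30, 15:40–16:20.
Rania ∩ Jamal ∩ Hiro: 11:30–11:40, 11:50–12:20, 15:40–16:20.
Rania ∩ Jamal ∩ Hiro ∩ Dilnoza: 11:30–11:40, 11:50–12:20, 15:40–16:20.
Windows ≥ 30 min: 11:50–12:20, 15:40–16:20.
Earliest such window starts at 11:50.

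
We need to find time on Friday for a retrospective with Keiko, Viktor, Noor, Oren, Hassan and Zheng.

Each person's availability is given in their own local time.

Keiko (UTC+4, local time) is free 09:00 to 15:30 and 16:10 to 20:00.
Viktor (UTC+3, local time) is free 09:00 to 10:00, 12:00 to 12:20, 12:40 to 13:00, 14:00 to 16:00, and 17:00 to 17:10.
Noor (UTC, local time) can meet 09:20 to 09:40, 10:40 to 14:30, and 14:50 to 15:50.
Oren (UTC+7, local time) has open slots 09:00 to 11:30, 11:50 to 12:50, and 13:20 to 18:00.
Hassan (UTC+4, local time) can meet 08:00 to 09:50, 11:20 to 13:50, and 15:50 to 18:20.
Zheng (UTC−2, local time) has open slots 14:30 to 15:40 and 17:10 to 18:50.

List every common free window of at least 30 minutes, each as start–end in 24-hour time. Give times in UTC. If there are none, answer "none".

none

Keiko → UTC: 05:00–11:30, 12:10–16:00.
Viktor → UTC: 06:00–07:00, 09:00–09:20, 09:40–10:00, 11:00–13:00, 14:00–14:10.
Noor → UTC: 09:20–09:40, 10:40–14:30, 14:50–15:50.
Oren → UTC: 02:00–04:30, 04:50–05:50, 06:20–11:00.
Hassan → UTC: 04:00–05:50, 07:20–09:50, 11:50–14:20.
Zheng → UTC: 16:30–17:40, 19:10–20:50.
Keiko ∩ Viktor: 06:00–07:00, 09:00–09:20, 09:40–10:00, 11:00–11:30, 12:10–13:00, 14:00–14:10.
Keiko ∩ Viktor ∩ Noor: 11:00–11:30, 12:10–13:00, 14:00–14:10.
Keiko ∩ Viktor ∩ Noor ∩ Oren: (none).
Keiko ∩ Viktor ∩ Noor ∩ Oren ∩ Hassan: (none).
Keiko ∩ Viktor ∩ Noor ∩ Oren ∩ Hassan ∩ Zheng: (none).
Windows ≥ 30 min: (none).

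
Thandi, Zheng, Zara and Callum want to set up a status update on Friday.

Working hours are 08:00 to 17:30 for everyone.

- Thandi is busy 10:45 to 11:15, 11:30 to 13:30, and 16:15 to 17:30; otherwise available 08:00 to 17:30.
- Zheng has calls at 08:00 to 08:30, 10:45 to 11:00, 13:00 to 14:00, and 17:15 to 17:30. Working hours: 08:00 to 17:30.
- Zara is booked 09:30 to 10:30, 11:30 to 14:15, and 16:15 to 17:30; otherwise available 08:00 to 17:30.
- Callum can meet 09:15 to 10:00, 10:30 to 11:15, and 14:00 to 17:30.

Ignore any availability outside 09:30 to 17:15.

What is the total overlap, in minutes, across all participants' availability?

135 minutes

Thandi free within 08:00–17:30: 08:00–10:45, 11:15–11:30, 13:30–16:15.
Zheng free within 08:00–17:30: 08:30–10:45, 11:00–13:00, 14:00–17:15.
Zara free within 08:00–17:30: 08:00–09:30, 10:30–11:30, 14:15–16:15.
Thandi ∩ Zheng: 08:30–10:45, 11:15–11:30, 14:00–16:15.
Thandi ∩ Zheng ∩ Zara: 08:30–09:30, 10:30–10:45, 11:15–11:30, 14:15–16:15.
Thandi ∩ Zheng ∩ Zara ∩ Callum: 09:15–09:30, 10:30–10:45, 14:15–16:15.
Restricted to 09:30–17:15: 10:30–10:45, 14:15–16:15.
Total common minutes: 15 + 120 = 135.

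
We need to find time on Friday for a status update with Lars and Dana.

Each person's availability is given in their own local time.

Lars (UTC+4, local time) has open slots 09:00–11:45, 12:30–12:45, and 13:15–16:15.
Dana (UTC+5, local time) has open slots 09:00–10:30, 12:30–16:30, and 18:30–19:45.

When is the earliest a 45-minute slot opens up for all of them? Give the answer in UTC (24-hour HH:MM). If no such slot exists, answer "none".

09:15

Lars → UTC: 05:00–07:45, 08:30–08:45, 09:15–12:15.
Dana → UTC: 04:00–05:30, 07:30–11:30, 13:30–14:45.
Lars ∩ Dana: 05:00–05:30, 07:30–07:45, 08:30–08:45, 09:15–11:30.
Windows ≥ 45 min: 09:15–11:30.
Earliest such window starts at 09:15.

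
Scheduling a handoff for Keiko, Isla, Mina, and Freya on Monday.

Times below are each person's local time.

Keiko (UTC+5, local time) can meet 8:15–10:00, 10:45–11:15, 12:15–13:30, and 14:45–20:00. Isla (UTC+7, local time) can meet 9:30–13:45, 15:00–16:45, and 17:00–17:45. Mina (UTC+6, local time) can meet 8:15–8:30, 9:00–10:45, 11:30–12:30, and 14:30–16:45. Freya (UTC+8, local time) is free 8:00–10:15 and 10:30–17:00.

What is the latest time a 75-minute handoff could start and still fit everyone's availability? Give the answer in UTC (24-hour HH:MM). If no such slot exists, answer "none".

03:30

Keiko → UTC: 03:15–05:00, 05:45–06:15, 07:15–08:30, 09:45–15:00.
Isla → UTC: 02:30–06:45, 08:00–09:45, 10:00–10:45.
Mina → UTC: 02:15–02:30, 03:00–04:45, 05:30–06:30, 08:30–10:45.
Freya → UTC: 00:00–02:15, 02:30–09:00.
Keiko ∩ Isla: 03:15–05:00, 05:45–06:15, 08:00–08:30, 10:00–10:45.
Keiko ∩ Isla ∩ Mina: 03:15–04:45, 05:45–06:15, 10:00–10:45.
Keiko ∩ Isla ∩ Mina ∩ Freya: 03:15–04:45, 05:45–06:15.
Windows ≥ 75 min: 03:15–04:45.
Latest start in the last window 03:15–04:45 is 04:45 − 75 min = 03:30.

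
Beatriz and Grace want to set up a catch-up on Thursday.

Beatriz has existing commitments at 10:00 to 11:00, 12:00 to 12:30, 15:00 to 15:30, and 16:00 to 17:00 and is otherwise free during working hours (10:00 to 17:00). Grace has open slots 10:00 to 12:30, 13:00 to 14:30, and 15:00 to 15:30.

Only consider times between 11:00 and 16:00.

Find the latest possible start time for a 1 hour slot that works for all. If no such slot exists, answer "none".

13:30

Beatriz free within 10:00–17:00: 11:00–12:00, 12:30–15:00, 15:30–16:00.
Beatriz ∩ Grace: 11:00–12:00, 13:00–14:30.
Restricted to 11:00–16:00: 11:00–12:00, 13:00–14:30.
Windows ≥ 60 min: 11:00–12:00, 13:00–14:30.
Latest start in the last window 13:00–14:30 is 14:30 − 60 min = 13:30.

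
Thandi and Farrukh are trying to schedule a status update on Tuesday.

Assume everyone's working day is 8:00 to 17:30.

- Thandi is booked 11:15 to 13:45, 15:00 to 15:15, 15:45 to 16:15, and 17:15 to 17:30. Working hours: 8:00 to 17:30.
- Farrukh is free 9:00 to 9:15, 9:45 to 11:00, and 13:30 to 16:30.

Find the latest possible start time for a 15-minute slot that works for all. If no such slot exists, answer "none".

16:15

Thandi free within 08:00–17:30: 08:00–11:15, 13:45–15:00, 15:15–15:45, 16:15–17:15.
Thandi ∩ Farrukh: 09:00–09:15, 09:45–11:00, 13:45–15:00, 15:15–15:45, 16:15–16:30.
Windows ≥ 15 min: 09:00–09:15, 09:45–11:00, 13:45–15:00, 15:15–15:45, 16:15–16:30.
Latest start in the last window 16:15–16:30 is 16:30 − 15 min = 16:15.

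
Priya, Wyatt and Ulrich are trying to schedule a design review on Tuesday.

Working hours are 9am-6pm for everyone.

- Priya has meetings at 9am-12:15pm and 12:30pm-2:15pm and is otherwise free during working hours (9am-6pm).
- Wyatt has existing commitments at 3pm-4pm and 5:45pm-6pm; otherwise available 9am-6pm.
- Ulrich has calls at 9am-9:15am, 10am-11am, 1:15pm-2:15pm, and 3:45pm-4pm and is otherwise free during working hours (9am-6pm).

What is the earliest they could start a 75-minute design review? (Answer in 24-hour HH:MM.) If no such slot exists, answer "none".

Priya free within 09:00–18:00: 12:15–12:30, 14:15–18:00.
Wyatt free within 09:00–18:00: 09:00–15:00, 16:00–17:45.
Ulrich free within 09:00–18:00: 09:15–10:00, 11:00–13:15, 14:15–15:45, 16:00–18:00.
Priya ∩ Wyatt: 12:15–12:30, 14:15–15:00, 16:00–17:45.
Priya ∩ Wyatt ∩ Ulrich: 12:15–12:30, 14:15–15:00, 16:00–17:45.
Windows ≥ 75 min: 16:00–17:45.
Earliest such window starts at 16:00.

16:00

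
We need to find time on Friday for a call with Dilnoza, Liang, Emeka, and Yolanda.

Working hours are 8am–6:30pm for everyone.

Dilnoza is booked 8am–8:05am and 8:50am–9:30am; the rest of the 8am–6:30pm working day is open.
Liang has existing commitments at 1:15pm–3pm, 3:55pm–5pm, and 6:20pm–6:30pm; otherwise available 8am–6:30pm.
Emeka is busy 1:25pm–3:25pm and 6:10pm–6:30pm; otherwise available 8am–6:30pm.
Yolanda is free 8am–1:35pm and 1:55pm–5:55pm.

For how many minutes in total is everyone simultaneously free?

355 minutes

Dilnoza free within 08:00–18:30: 08:05–08:50, 09:30–18:30.
Liang free within 08:00–18:30: 08:00–13:15, 15:00–15:55, 17:00–18:20.
Emeka free within 08:00–18:30: 08:00–13:25, 15:25–18:10.
Dilnoza ∩ Liang: 08:05–08:50, 09:30–13:15, 15:00–15:55, 17:00–18:20.
Dilnoza ∩ Liang ∩ Emeka: 08:05–08:50, 09:30–13:15, 15:25–15:55, 17:00–18:10.
Dilnoza ∩ Liang ∩ Emeka ∩ Yolanda: 08:05–08:50, 09:30–13:15, 15:25–15:55, 17:00–17:55.
Total common minutes: 45 + 225 + 30 + 55 = 355.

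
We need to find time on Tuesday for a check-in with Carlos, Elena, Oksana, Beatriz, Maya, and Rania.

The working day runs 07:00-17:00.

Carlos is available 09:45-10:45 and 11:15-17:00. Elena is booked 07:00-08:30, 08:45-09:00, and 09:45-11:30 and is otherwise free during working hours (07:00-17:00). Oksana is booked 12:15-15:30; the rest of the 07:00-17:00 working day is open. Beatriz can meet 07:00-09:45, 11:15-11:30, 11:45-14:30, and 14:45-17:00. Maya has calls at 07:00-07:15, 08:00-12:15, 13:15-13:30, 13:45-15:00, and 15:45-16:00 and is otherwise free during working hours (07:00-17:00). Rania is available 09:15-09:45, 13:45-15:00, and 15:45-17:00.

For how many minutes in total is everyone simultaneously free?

Elena free within 07:00–17:00: 08:30–08:45, 09:00–09:45, 11:30–17:00.
Oksana free within 07:00–17:00: 07:00–12:15, 15:30–17:00.
Maya free within 07:00–17:00: 07:15–08:00, 12:15–13:15, 13:30–13:45, 15:00–15:45, 16:00–17:00.
Carlos ∩ Elena: 11:30–17:00.
Carlos ∩ Elena ∩ Oksana: 11:30–12:15, 15:30–17:00.
Carlos ∩ Elena ∩ Oksana ∩ Beatriz: 11:45–12:15, 15:30–17:00.
Carlos ∩ Elena ∩ Oksana ∩ Beatriz ∩ Maya: 15:30–15:45, 16:00–17:00.
Carlos ∩ Elena ∩ Oksana ∩ Beatriz ∩ Maya ∩ Rania: 16:00–17:00.
Total common minutes: 60.

60 minutes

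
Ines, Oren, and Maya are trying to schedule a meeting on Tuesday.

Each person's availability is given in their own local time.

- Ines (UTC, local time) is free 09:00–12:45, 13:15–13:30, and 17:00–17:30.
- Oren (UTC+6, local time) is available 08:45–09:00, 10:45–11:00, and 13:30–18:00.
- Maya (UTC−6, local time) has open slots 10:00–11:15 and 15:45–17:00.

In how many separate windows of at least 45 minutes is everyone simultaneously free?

Ines → UTC: 09:00–12:45, 13:15–13:30, 17:00–17:30.
Oren → UTC: 02:45–03:00, 04:45–05:00, 07:30–12:00.
Maya → UTC: 16:00–17:15, 21:45–23:00.
Ines ∩ Oren: 09:00–12:00.
Ines ∩ Oren ∩ Maya: (none).
Windows ≥ 45 min: (none).
That's 0 windows.

0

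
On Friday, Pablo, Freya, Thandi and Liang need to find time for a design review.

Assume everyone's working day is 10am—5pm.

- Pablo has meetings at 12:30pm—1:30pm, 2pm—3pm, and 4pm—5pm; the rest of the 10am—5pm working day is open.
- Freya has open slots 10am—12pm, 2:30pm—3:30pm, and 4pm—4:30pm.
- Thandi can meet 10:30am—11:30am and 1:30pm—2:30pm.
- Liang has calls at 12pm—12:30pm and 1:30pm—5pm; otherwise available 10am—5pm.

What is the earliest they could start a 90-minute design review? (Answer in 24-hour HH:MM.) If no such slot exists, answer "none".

none

Pablo free within 10:00–17:00: 10:00–12:30, 13:30–14:00, 15:00–16:00.
Liang free within 10:00–17:00: 10:00–12:00, 12:30–13:30.
Pablo ∩ Freya: 10:00–12:00, 15:00–15:30.
Pablo ∩ Freya ∩ Thandi: 10:30–11:30.
Pablo ∩ Freya ∩ Thandi ∩ Liang: 10:30–11:30.
Windows ≥ 90 min: (none).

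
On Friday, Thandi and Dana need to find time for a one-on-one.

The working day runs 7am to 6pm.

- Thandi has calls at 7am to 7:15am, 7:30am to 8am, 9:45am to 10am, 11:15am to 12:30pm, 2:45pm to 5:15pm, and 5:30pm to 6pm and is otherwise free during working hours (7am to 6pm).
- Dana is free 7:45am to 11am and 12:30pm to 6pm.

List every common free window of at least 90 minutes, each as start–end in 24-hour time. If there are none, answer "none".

Thandi free within 07:00–18:00: 07:15–07:30, 08:00–09:45, 10:00–11:15, 12:30–14:45, 17:15–17:30.
Thandi ∩ Dana: 08:00–09:45, 10:00–11:00, 12:30–14:45, 17:15–17:30.
Windows ≥ 90 min: 08:00–09:45, 12:30–14:45.

08:00–09:45, 12:30–14:45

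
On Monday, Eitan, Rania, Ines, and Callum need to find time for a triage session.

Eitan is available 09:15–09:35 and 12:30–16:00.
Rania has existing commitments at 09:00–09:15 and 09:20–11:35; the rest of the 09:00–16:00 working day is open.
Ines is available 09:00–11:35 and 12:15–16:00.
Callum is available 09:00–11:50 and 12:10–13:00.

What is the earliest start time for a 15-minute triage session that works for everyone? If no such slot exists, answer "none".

Rania free within 09:00–16:00: 09:15–09:20, 11:35–16:00.
Eitan ∩ Rania: 09:15–09:20, 12:30–16:00.
Eitan ∩ Rania ∩ Ines: 09:15–09:20, 12:30–16:00.
Eitan ∩ Rania ∩ Ines ∩ Callum: 09:15–09:20, 12:30–13:00.
Windows ≥ 15 min: 12:30–13:00.
Earliest such window starts at 12:30.

12:30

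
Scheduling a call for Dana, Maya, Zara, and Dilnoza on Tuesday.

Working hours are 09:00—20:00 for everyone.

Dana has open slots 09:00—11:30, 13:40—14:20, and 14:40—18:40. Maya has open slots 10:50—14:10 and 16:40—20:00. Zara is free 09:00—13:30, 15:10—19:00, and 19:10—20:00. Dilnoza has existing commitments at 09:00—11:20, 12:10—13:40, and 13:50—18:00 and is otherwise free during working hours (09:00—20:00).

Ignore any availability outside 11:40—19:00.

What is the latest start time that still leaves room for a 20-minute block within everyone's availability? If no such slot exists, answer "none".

Dilnoza free within 09:00–20:00: 11:20–12:10, 13:40–13:50, 18:00–20:00.
Dana ∩ Maya: 10:50–11:30, 13:40–14:10, 16:40–18:40.
Dana ∩ Maya ∩ Zara: 10:50–11:30, 16:40–18:40.
Dana ∩ Maya ∩ Zara ∩ Dilnoza: 11:20–11:30, 18:00–18:40.
Restricted to 11:40–19:00: 18:00–18:40.
Windows ≥ 20 min: 18:00–18:40.
Latest start in the last window 18:00–18:40 is 18:40 − 20 min = 18:20.

18:20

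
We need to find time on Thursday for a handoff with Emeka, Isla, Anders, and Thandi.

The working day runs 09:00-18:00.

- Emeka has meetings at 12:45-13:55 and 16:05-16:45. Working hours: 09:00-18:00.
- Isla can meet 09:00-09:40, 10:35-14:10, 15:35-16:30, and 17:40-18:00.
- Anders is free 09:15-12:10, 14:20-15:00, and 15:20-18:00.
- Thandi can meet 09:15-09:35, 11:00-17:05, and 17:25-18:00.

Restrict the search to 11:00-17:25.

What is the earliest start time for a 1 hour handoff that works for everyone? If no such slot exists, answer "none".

11:00

Emeka free within 09:00–18:00: 09:00–12:45, 13:55–16:05, 16:45–18:00.
Emeka ∩ Isla: 09:00–09:40, 10:35–12:45, 13:55–14:10, 15:35–16:05, 17:40–18:00.
Emeka ∩ Isla ∩ Anders: 09:15–09:40, 10:35–12:10, 15:35–16:05, 17:40–18:00.
Emeka ∩ Isla ∩ Anders ∩ Thandi: 09:15–09:35, 11:00–12:10, 15:35–16:05, 17:40–18:00.
Restricted to 11:00–17:25: 11:00–12:10, 15:35–16:05.
Windows ≥ 60 min: 11:00–12:10.
Earliest such window starts at 11:00.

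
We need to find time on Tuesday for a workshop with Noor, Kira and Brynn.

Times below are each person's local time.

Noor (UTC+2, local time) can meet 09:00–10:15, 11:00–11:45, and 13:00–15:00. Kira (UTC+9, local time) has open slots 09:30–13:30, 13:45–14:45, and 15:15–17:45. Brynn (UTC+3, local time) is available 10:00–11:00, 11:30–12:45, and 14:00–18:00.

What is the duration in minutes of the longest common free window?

60 minutes

Noor → UTC: 07:00–08:15, 09:00–09:45, 11:00–13:00.
Kira → UTC: 00:30–04:30, 04:45–05:45, 06:15–08:45.
Brynn → UTC: 07:00–08:00, 08:30–09:45, 11:00–15:00.
Noor ∩ Kira: 07:00–08:15.
Noor ∩ Kira ∩ Brynn: 07:00–08:00.
Single common window of 60 minutes.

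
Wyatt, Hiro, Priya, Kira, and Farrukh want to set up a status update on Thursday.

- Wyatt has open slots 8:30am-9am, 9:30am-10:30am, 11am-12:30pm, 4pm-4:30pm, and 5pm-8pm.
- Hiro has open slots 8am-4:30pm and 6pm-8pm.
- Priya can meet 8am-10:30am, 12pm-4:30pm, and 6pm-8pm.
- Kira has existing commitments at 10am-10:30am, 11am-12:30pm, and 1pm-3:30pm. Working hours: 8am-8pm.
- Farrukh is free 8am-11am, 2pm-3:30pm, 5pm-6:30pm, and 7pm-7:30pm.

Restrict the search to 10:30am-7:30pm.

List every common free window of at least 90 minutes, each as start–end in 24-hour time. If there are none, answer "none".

none

Kira free within 08:00–20:00: 08:00–10:00, 10:30–11:00, 12:30–13:00, 15:30–20:00.
Wyatt ∩ Hiro: 08:30–09:00, 09:30–10:30, 11:00–12:30, 16:00–16:30, 18:00–20:00.
Wyatt ∩ Hiro ∩ Priya: 08:30–09:00, 09:30–10:30, 12:00–12:30, 16:00–16:30, 18:00–20:00.
Wyatt ∩ Hiro ∩ Priya ∩ Kira: 08:30–09:00, 09:30–10:00, 16:00–16:30, 18:00–20:00.
Wyatt ∩ Hiro ∩ Priya ∩ Kira ∩ Farrukh: 08:30–09:00, 09:30–10:00, 18:00–18:30, 19:00–19:30.
Restricted to 10:30–19:30: 18:00–18:30, 19:00–19:30.
Windows ≥ 90 min: (none).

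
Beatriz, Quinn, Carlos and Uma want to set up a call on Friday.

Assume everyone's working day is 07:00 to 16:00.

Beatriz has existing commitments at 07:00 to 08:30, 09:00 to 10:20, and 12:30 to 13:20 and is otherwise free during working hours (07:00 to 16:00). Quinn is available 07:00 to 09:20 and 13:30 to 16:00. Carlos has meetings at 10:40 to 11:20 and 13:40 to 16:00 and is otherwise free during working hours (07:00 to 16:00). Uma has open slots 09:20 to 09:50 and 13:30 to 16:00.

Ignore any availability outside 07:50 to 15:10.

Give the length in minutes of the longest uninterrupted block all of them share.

Beatriz free within 07:00–16:00: 08:30–09:00, 10:20–12:30, 13:20–16:00.
Carlos free within 07:00–16:00: 07:00–10:40, 11:20–13:40.
Beatriz ∩ Quinn: 08:30–09:00, 13:30–16:00.
Beatriz ∩ Quinn ∩ Carlos: 08:30–09:00, 13:30–13:40.
Beatriz ∩ Quinn ∩ Carlos ∩ Uma: 13:30–13:40.
Restricted to 07:50–15:10: 13:30–13:40.
Single common window of 10 minutes.

10 minutes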